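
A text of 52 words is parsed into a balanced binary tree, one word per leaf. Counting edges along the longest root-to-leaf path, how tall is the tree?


In a balanced binary tree with n leaves the deepest leaf is ceil(log2(n)) edges below the root.
log2(52) = 5.7004
ceil(5.7004) = 6
height (edges) = 6

6


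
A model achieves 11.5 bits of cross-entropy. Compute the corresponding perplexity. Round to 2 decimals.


Perplexity formula: PP = 2^H
H = 11.5
PP = 2^11.5
Decompose: 2^11.5 = 2^11 * 2^0.5 = 2^11 * sqrt(2)
2^11 = 2048, sqrt(2) ~ 1.4142136
PP ~ 2048 * 1.4142136 = 2896.3094528
Rounded to 2 decimals: 2896.31

2896.31


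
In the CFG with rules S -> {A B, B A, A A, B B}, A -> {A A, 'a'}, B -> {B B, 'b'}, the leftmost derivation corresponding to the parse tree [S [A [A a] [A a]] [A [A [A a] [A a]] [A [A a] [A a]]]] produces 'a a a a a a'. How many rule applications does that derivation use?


Every bracketed nonterminal node [X ...] in the tree is produced by exactly one rule application.
Reading the tree off as a leftmost derivation:
  Step 1: S  =>  A A   (applied S -> A A)
  Step 2: A A  =>  A A A   (applied A -> A A)
  Step 3: A A A  =>  a A A   (applied A -> a)
  Step 4: a A A  =>  a a A   (applied A -> a)
  Step 5: a a A  =>  a a A A   (applied A -> A A)
  Step 6: a a A A  =>  a a A A A   (applied A -> A A)
  Step 7: a a A A A  =>  a a a A A   (applied A -> a)
  Step 8: a a a A A  =>  a a a a A   (applied A -> a)
  Step 9: a a a a A  =>  a a a a A A   (applied A -> A A)
  Step 10: a a a a A A  =>  a a a a a A   (applied A -> a)
  Step 11: a a a a a A  =>  a a a a a a   (applied A -> a)
Final yield: a a a a a a
Total rewrite steps: 11

11


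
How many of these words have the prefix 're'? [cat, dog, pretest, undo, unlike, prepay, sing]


Checking each word for prefix 're':
  'cat' -> no (count: 0)
  'dog' -> no (count: 0)
  'pretest' -> no (count: 0)
  'undo' -> no (count: 0)
  'unlike' -> no (count: 0)
  'prepay' -> no (count: 0)
  'sing' -> no (count: 0)
Total with prefix 're': 0

0


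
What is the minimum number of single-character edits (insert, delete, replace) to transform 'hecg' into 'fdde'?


Building DP table for s1='hecg' (len 4) and s2='fdde' (len 4):
       f  d  d  e
    0  1  2  3  4
  h 1  1  2  3  4
  e 2  2  2  3  3
  c 3  3  3  3  4
  g 4  4  4  4  4
Edit distance = dp[4][4] = 4

4


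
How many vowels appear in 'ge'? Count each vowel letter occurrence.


Scanning each character of 'ge':
  Position 1: 'g' -> consonant (running count: 0)
  Position 2: 'e' -> vowel (running count: 1)
Total vowels: 1

1


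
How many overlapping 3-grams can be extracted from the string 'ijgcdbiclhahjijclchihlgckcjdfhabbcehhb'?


String 'ijgcdbiclhahjijclchihlgckcjdfhabbcehhb' has length L = 38.
Number of overlapping n-grams = L - n + 1
Substituting: 38 - 3 + 1 = 36

36


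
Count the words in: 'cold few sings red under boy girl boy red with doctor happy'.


Counting words by splitting on spaces:
  Word 1: 'cold'
  Word 2: 'few'
  Word 3: 'sings'
  Word 4: 'red'
  Word 5: 'under'
  Word 6: 'boy'
  Word 7: 'girl'
  Word 8: 'boy'
  Word 9: 'red'
  Word 10: 'with'
  Word 11: 'doctor'
  Word 12: 'happy'
Total words: 12

12


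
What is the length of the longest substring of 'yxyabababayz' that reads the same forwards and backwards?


Scanning 'yxyabababayz' for palindromic substrings.
Substring at positions 2-10: 'yabababay'.
Check: reverse('yabababay') = 'yabababay' -> palindrome confirmed.
Neighbouring characters ('x' / 'z') break symmetry, so it cannot extend further.
No longer palindromic substring exists; longest length = 9

9


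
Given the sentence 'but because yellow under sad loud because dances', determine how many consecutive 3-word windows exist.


Word trigrams from [8] words:
  Trigram 1: (but because yellow)
  Trigram 2: (because yellow under)
  Trigram 3: (yellow under sad)
  Trigram 4: (under sad loud)
  Trigram 5: (sad loud because)
  Trigram 6: (loud because dances)
Total word trigrams: 8 - 2 = 6

6


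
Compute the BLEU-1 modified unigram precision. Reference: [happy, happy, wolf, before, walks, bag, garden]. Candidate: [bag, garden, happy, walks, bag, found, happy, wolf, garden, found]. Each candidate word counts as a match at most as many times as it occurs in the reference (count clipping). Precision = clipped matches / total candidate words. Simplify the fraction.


Reference word counts: {'bag': 1, 'before': 1, 'garden': 1, 'happy': 2, 'walks': 1, 'wolf': 1}
Checking each candidate word (with clipping):
  'bag' -> in reference (ref count 1, used 1/1) -> match (matches: 1)
  'garden' -> in reference (ref count 1, used 1/1) -> match (matches: 2)
  'happy' -> in reference (ref count 2, used 1/2) -> match (matches: 3)
  'walks' -> in reference (ref count 1, used 1/1) -> match (matches: 4)
  'bag' -> ref count 1 already used up (1/1) -> clipped, no match (matches: 4)
  'found' -> not in reference -> no match (matches: 4)
  'happy' -> in reference (ref count 2, used 2/2) -> match (matches: 5)
  'wolf' -> in reference (ref count 1, used 1/1) -> match (matches: 6)
  'garden' -> ref count 1 already used up (1/1) -> clipped, no match (matches: 6)
  'found' -> not in reference -> no match (matches: 6)
Clipped matches: 6, Candidate length: 10
Precision = 6/10 = 3/5

3/5


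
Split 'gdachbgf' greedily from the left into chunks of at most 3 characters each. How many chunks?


'gdachbgf' has 8 characters.
Chunking with max size 3:
  Chunk 1: 'gda' (positions 0-2)
  Chunk 2: 'chb' (positions 3-5)
  Chunk 3: 'gf' (positions 6-7)
Total chunks: ceil(8 / 3) = 3

3


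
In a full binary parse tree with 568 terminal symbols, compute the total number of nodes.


Leaf nodes (terminals): 568
Internal nodes = n - 1 = 568 - 1 = 567
Total = leaves + internal = 568 + 567 = 1135

1135


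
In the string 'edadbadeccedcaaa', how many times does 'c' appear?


Scanning 'edadbadeccedcaaa' for 'c':
  Position 8: 'c' -> MATCH (count: 1)
  Position 9: 'c' -> MATCH (count: 2)
  Position 12: 'c' -> MATCH (count: 3)
Total occurrences of 'c': 3

3


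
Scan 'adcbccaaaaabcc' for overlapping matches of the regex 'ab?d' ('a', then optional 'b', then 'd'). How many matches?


Pattern: ab?d means 'a', then optional 'b', then 'd'.
Scanning 'adcbccaaaaabcc' position-by-position:
  Pos 0: window 'adc' -> MATCH
  Pos 1: window 'dcb' -> no
  Pos 2: window 'cbc' -> no
  Pos 3: window 'bcc' -> no
  Pos 4: window 'cca' -> no
  Pos 5: window 'caa' -> no
  Pos 6: window 'aaa' -> no
  Pos 7: window 'aaa' -> no
  Pos 8: window 'aaa' -> no
  Pos 9: window 'aab' -> no
  Pos 10: window 'abc' -> no
  Pos 11: window 'bcc' -> no
  Pos 12: window 'cc' -> no
  Pos 13: window 'c' -> no
Total matches: 1

1


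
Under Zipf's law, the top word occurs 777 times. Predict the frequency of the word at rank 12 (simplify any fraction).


Zipf's law: freq(rank) = f1 / rank
f1 = 777, rank = 12
freq = 777 / 12
GCD(777, 12) = 3
Simplified: 259/4

259/4


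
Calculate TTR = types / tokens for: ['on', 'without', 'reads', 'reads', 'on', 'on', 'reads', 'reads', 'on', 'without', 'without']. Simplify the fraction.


Tokens: 11
Unique types: ('on', 'reads', 'without') = 3
TTR = 3/11
Already in lowest terms.

3/11


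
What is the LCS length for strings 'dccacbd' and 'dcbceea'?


DP table for LCS of 'dccacbd' and 'dcbceea':
       d  c  b  c  e  e  a
    0  0  0  0  0  0  0  0
  d 0  1  1  1  1  1  1  1
  c 0  1  2  2  2  2  2  2
  c 0  1  2  2  3  3  3  3
  a 0  1  2  2  3  3  3  4
  c 0  1  2  2  3  3  3  4
  b 0  1  2  3  3  3  3  4
  d 0  1  2  3  3  3  3  4
LCS: 'dcca'
LCS length = 4

4


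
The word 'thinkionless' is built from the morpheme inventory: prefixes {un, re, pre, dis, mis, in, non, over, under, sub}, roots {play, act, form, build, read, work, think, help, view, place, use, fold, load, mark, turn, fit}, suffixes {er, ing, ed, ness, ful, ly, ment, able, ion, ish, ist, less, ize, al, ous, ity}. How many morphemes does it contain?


Segmenting 'thinkionless' against the inventory:
  'think' -> root (morpheme 1)
  'ion' -> suffix (morpheme 2)
  'less' -> suffix (morpheme 3)
Total morphemes: 3

3


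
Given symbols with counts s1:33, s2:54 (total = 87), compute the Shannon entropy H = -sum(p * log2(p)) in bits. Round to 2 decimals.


Computing entropy H = -sum(p_i * log2(p_i)):
  s1: p = 33/87 = 0.3793, -p*log2(p) = 0.5305
  s2: p = 54/87 = 0.6207, -p*log2(p) = 0.4271
H = sum of terms = 0.9576
Rounded to 2 decimals: 0.96

0.96


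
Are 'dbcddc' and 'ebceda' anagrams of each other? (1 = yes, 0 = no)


Sort characters of 'dbcddc': 'bccddd'
Sort characters of 'ebceda': 'abcdee'
Sorted forms differ -> they are NOT anagrams
Result: 0

0


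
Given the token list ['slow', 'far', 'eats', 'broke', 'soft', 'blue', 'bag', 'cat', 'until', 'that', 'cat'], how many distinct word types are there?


Listing all tokens and tracking unique types:
  Token 1: 'slow' -> NEW (unique so far: 1)
  Token 2: 'far' -> NEW (unique so far: 2)
  Token 3: 'eats' -> NEW (unique so far: 3)
  Token 4: 'broke' -> NEW (unique so far: 4)
  Token 5: 'soft' -> NEW (unique so far: 5)
  Token 6: 'blue' -> NEW (unique so far: 6)
  Token 7: 'bag' -> NEW (unique so far: 7)
  Token 8: 'cat' -> NEW (unique so far: 8)
  Token 9: 'until' -> NEW (unique so far: 9)
  Token 10: 'that' -> NEW (unique so far: 10)
  Token 11: 'cat' -> duplicate (unique so far: 10)
Unique types: ('bag', 'blue', 'broke', 'cat', 'eats', 'far', 'slow', 'soft', 'that', 'until')
Vocabulary size: 10

10


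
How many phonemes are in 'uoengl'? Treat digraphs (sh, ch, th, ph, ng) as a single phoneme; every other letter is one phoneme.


Parsing 'uoengl' greedily, digraphs first:
  'u' -> vowel phoneme (phonemes so far: 1)
  'o' -> vowel phoneme (phonemes so far: 2)
  'e' -> vowel phoneme (phonemes so far: 3)
  'ng' -> digraph (1 consonant phoneme) (phonemes so far: 4)
  'l' -> consonant phoneme (phonemes so far: 5)
Total phonemes: 5

5


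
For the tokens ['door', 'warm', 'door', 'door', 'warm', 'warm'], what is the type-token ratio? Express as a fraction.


Tokens: 6
Unique types: ('door', 'warm') = 2
TTR = 2/6
Simplify: divide both by 2 -> 1/3
TTR = 1/3

1/3


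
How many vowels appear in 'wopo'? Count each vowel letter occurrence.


Scanning each character of 'wopo':
  Position 1: 'w' -> consonant (running count: 0)
  Position 2: 'o' -> vowel (running count: 1)
  Position 3: 'p' -> consonant (running count: 1)
  Position 4: 'o' -> vowel (running count: 2)
Total vowels: 2

2


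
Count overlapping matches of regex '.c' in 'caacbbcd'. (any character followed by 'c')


Pattern: .c means any character followed by 'c'.
Scanning 'caacbbcd' position-by-position:
  Pos 0: window 'ca' -> no
  Pos 1: window 'aa' -> no
  Pos 2: window 'ac' -> MATCH
  Pos 3: window 'cb' -> no
  Pos 4: window 'bb' -> no
  Pos 5: window 'bc' -> MATCH
  Pos 6: window 'cd' -> no
  Pos 7: window 'd' -> no
Total matches: 2

2


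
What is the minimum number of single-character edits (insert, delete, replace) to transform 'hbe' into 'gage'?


Building DP table for s1='hbe' (len 3) and s2='gage' (len 4):
       g  a  g  e
    0  1  2  3  4
  h 1  1  2  3  4
  b 2  2  2  3  4
  e 3  3  3  3  3
Edit distance = dp[3][4] = 3

3


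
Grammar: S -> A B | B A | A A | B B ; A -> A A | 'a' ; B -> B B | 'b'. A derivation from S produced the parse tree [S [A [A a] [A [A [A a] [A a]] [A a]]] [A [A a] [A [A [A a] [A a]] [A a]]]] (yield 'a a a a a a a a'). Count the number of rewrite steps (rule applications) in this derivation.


Every bracketed nonterminal node [X ...] in the tree is produced by exactly one rule application.
Reading the tree off as a leftmost derivation:
  Step 1: S  =>  A A   (applied S -> A A)
  Step 2: A A  =>  A A A   (applied A -> A A)
  Step 3: A A A  =>  a A A   (applied A -> a)
  Step 4: a A A  =>  a A A A   (applied A -> A A)
  Step 5: a A A A  =>  a A A A A   (applied A -> A A)
  Step 6: a A A A A  =>  a a A A A   (applied A -> a)
  Step 7: a a A A A  =>  a a a A A   (applied A -> a)
  Step 8: a a a A A  =>  a a a a A   (applied A -> a)
  Step 9: a a a a A  =>  a a a a A A   (applied A -> A A)
  Step 10: a a a a A A  =>  a a a a a A   (applied A -> a)
  Step 11: a a a a a A  =>  a a a a a A A   (applied A -> A A)
  Step 12: a a a a a A A  =>  a a a a a A A A   (applied A -> A A)
  Step 13: a a a a a A A A  =>  a a a a a a A A   (applied A -> a)
  Step 14: a a a a a a A A  =>  a a a a a a a A   (applied A -> a)
  Step 15: a a a a a a a A  =>  a a a a a a a a   (applied A -> a)
Final yield: a a a a a a a a
Total rewrite steps: 15

15


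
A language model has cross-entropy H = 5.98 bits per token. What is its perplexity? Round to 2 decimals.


Perplexity formula: PP = 2^H
H = 5.98
PP = 2^5.98
Decompose: 2^5.98 = 2^5 * 2^0.98
2^5 = 32, 2^0.98 ~ 1.9724654
PP ~ 32 * 1.9724654 = 63.1188928
Rounded to 2 decimals: 63.12

63.12


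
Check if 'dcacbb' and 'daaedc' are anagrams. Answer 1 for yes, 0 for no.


Sort characters of 'dcacbb': 'abbccd'
Sort characters of 'daaedc': 'aacdde'
Sorted forms differ -> they are NOT anagrams
Result: 0

0


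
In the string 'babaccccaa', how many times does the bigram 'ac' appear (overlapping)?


Scanning 'babaccccaa' for bigram 'ac':
  Position 0: 'ba' -> no
  Position 1: 'ab' -> no
  Position 2: 'ba' -> no
  Position 3: 'ac' -> MATCH
  Position 4: 'cc' -> no
  Position 5: 'cc' -> no
  Position 6: 'cc' -> no
  Position 7: 'ca' -> no
  Position 8: 'aa' -> no
Total matches: 1

1


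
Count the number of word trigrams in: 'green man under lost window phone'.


Word trigrams from [6] words:
  Trigram 1: (green man under)
  Trigram 2: (man under lost)
  Trigram 3: (under lost window)
  Trigram 4: (lost window phone)
Total word trigrams: 6 - 2 = 4

4


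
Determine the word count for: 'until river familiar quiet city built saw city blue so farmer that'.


Counting words by splitting on spaces:
  Word 1: 'until'
  Word 2: 'river'
  Word 3: 'familiar'
  Word 4: 'quiet'
  Word 5: 'city'
  Word 6: 'built'
  Word 7: 'saw'
  Word 8: 'city'
  Word 9: 'blue'
  Word 10: 'so'
  Word 11: 'farmer'
  Word 12: 'that'
Total words: 12

12


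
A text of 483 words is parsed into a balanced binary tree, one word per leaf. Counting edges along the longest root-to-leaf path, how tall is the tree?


In a balanced binary tree with n leaves the deepest leaf is ceil(log2(n)) edges below the root.
log2(483) = 8.9159
ceil(8.9159) = 9
height (edges) = 9

9


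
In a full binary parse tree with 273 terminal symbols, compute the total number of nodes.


Leaf nodes (terminals): 273
Internal nodes = n - 1 = 273 - 1 = 272
Total = leaves + internal = 273 + 272 = 545

545


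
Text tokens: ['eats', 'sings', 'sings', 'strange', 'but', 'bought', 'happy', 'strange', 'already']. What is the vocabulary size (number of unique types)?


Listing all tokens and tracking unique types:
  Token 1: 'eats' -> NEW (unique so far: 1)
  Token 2: 'sings' -> NEW (unique so far: 2)
  Token 3: 'sings' -> duplicate (unique so far: 2)
  Token 4: 'strange' -> NEW (unique so far: 3)
  Token 5: 'but' -> NEW (unique so far: 4)
  Token 6: 'bought' -> NEW (unique so far: 5)
  Token 7: 'happy' -> NEW (unique so far: 6)
  Token 8: 'strange' -> duplicate (unique so far: 6)
  Token 9: 'already' -> NEW (unique so far: 7)
Unique types: ('already', 'bought', 'but', 'eats', 'happy', 'sings', 'strange')
Vocabulary size: 7

7


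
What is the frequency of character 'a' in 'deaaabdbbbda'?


Scanning 'deaaabdbbbda' for 'a':
  Position 2: 'a' -> MATCH (count: 1)
  Position 3: 'a' -> MATCH (count: 2)
  Position 4: 'a' -> MATCH (count: 3)
  Position 11: 'a' -> MATCH (count: 4)
Total occurrences of 'a': 4

4


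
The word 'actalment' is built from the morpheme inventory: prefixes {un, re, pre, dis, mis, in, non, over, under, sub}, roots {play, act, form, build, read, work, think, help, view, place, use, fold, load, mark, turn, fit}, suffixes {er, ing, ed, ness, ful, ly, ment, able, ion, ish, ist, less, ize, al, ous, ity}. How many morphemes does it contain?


Segmenting 'actalment' against the inventory:
  'act' -> root (morpheme 1)
  'al' -> suffix (morpheme 2)
  'ment' -> suffix (morpheme 3)
Total morphemes: 3

3


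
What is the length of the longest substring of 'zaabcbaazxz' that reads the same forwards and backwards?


Scanning 'zaabcbaazxz' for palindromic substrings.
Substring at positions 0-8: 'zaabcbaaz'.
Check: reverse('zaabcbaaz') = 'zaabcbaaz' -> palindrome confirmed.
Neighbouring characters ('-' / 'x') break symmetry, so it cannot extend further.
No longer palindromic substring exists; longest length = 9

9


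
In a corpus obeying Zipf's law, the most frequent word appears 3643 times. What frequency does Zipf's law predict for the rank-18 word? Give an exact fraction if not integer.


Zipf's law: freq(rank) = f1 / rank
f1 = 3643, rank = 18
freq = 3643 / 18
GCD(3643, 18) = 1
Simplified: 3643/18

3643/18


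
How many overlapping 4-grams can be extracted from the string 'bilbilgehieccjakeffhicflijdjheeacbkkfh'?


String 'bilbilgehieccjakeffhicflijdjheeacbkkfh' has length L = 38.
Number of overlapping n-grams = L - n + 1
Substituting: 38 - 4 + 1 = 35

35


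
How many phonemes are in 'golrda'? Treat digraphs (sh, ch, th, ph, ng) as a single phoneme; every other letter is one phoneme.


Parsing 'golrda' greedily, digraphs first:
  'g' -> consonant phoneme (phonemes so far: 1)
  'o' -> vowel phoneme (phonemes so far: 2)
  'l' -> consonant phoneme (phonemes so far: 3)
  'r' -> consonant phoneme (phonemes so far: 4)
  'd' -> consonant phoneme (phonemes so far: 5)
  'a' -> vowel phoneme (phonemes so far: 6)
Total phonemes: 6

6


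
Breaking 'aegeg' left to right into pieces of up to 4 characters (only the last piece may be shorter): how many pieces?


'aegeg' has 5 characters.
Chunking with max size 4:
  Chunk 1: 'aege' (positions 0-3)
  Chunk 2: 'g' (positions 4-4)
Total chunks: ceil(5 / 4) = 2

2


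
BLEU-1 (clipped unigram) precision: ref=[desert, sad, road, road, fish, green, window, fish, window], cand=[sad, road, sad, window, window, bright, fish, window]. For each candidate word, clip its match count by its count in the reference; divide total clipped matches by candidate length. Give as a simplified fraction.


Reference word counts: {'desert': 1, 'fish': 2, 'green': 1, 'road': 2, 'sad': 1, 'window': 2}
Checking each candidate word (with clipping):
  'sad' -> in reference (ref count 1, used 1/1) -> match (matches: 1)
  'road' -> in reference (ref count 2, used 1/2) -> match (matches: 2)
  'sad' -> ref count 1 already used up (1/1) -> clipped, no match (matches: 2)
  'window' -> in reference (ref count 2, used 1/2) -> match (matches: 3)
  'window' -> in reference (ref count 2, used 2/2) -> match (matches: 4)
  'bright' -> not in reference -> no match (matches: 4)
  'fish' -> in reference (ref count 2, used 1/2) -> match (matches: 5)
  'window' -> ref count 2 already used up (2/2) -> clipped, no match (matches: 5)
Clipped matches: 5, Candidate length: 8
Precision = 5/8

5/8


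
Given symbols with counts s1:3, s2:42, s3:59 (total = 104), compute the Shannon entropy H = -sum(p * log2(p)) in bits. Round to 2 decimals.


Computing entropy H = -sum(p_i * log2(p_i)):
  s1: p = 3/104 = 0.0288, -p*log2(p) = 0.1476
  s2: p = 42/104 = 0.4038, -p*log2(p) = 0.5283
  s3: p = 59/104 = 0.5673, -p*log2(p) = 0.4639
H = sum of terms = 1.1398
Rounded to 2 decimals: 1.14

1.14


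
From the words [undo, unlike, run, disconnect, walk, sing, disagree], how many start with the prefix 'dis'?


Checking each word for prefix 'dis':
  'undo' -> no (count: 0)
  'unlike' -> no (count: 0)
  'run' -> no (count: 0)
  'disconnect' -> YES, starts with 'dis' (count: 1)
  'walk' -> no (count: 1)
  'sing' -> no (count: 1)
  'disagree' -> YES, starts with 'dis' (count: 2)
Total with prefix 'dis': 2

2


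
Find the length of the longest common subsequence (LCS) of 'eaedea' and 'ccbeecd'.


DP table for LCS of 'eaedea' and 'ccbeecd':
       c  c  b  e  e  c  d
    0  0  0  0  0  0  0  0
  e 0  0  0  0  1  1  1  1
  a 0  0  0  0  1  1  1  1
  e 0  0  0  0  1  2  2  2
  d 0  0  0  0  1  2  2  3
  e 0  0  0  0  1  2  2  3
  a 0  0  0  0  1  2  2  3
LCS: 'eed'
LCS length = 3

3


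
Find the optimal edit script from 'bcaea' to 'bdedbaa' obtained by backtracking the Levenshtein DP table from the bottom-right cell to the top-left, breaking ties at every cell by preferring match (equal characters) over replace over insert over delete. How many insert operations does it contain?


Edit distance = 5. Backtracking from cell (5, 7) with preference match > replace > insert > delete,
then listing the resulting alignment 'bcaea' -> 'bdedbaa' left to right:
  Step 1: keep 'b'
  Step 2: insert 'd' [insertion #1]
  Step 3: insert 'e' [insertion #2]
  Step 4: replace c->d
  Step 5: replace a->b
  Step 6: replace e->a
  Step 7: keep 'a'
Total insertions: 2

2


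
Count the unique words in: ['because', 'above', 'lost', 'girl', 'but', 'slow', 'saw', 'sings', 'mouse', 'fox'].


Listing all tokens and tracking unique types:
  Token 1: 'because' -> NEW (unique so far: 1)
  Token 2: 'above' -> NEW (unique so far: 2)
  Token 3: 'lost' -> NEW (unique so far: 3)
  Token 4: 'girl' -> NEW (unique so far: 4)
  Token 5: 'but' -> NEW (unique so far: 5)
  Token 6: 'slow' -> NEW (unique so far: 6)
  Token 7: 'saw' -> NEW (unique so far: 7)
  Token 8: 'sings' -> NEW (unique so far: 8)
  Token 9: 'mouse' -> NEW (unique so far: 9)
  Token 10: 'fox' -> NEW (unique so far: 10)
Unique types: ('above', 'because', 'but', 'fox', 'girl', 'lost', 'mouse', 'saw', 'sings', 'slow')
Vocabulary size: 10

10


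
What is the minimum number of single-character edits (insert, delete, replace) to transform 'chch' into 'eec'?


Building DP table for s1='chch' (len 4) and s2='eec' (len 3):
       e  e  c
    0  1  2  3
  c 1  1  2  2
  h 2  2  2  3
  c 3  3  3  2
  h 4  4  4  3
Edit distance = dp[4][3] = 3

3


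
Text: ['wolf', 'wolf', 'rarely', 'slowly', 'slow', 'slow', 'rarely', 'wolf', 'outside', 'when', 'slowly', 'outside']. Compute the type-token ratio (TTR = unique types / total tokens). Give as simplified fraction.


Tokens: 12
Unique types: ('outside', 'rarely', 'slow', 'slowly', 'when', 'wolf') = 6
TTR = 6/12
Simplify: divide both by 6 -> 1/2
TTR = 1/2

1/2


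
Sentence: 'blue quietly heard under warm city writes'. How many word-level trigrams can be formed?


Word trigrams from [7] words:
  Trigram 1: (blue quietly heard)
  Trigram 2: (quietly heard under)
  Trigram 3: (heard under warm)
  Trigram 4: (under warm city)
  Trigram 5: (warm city writes)
Total word trigrams: 7 - 2 = 5

5


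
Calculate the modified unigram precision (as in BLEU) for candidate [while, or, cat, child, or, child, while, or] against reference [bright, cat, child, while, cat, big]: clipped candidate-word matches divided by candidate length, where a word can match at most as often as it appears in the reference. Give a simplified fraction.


Reference word counts: {'big': 1, 'bright': 1, 'cat': 2, 'child': 1, 'while': 1}
Checking each candidate word (with clipping):
  'while' -> in reference (ref count 1, used 1/1) -> match (matches: 1)
  'or' -> not in reference -> no match (matches: 1)
  'cat' -> in reference (ref count 2, used 1/2) -> match (matches: 2)
  'child' -> in reference (ref count 1, used 1/1) -> match (matches: 3)
  'or' -> not in reference -> no match (matches: 3)
  'child' -> ref count 1 already used up (1/1) -> clipped, no match (matches: 3)
  'while' -> ref count 1 already used up (1/1) -> clipped, no match (matches: 3)
  'or' -> not in reference -> no match (matches: 3)
Clipped matches: 3, Candidate length: 8
Precision = 3/8

3/8


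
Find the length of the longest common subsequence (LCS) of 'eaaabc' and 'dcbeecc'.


DP table for LCS of 'eaaabc' and 'dcbeecc':
       d  c  b  e  e  c  c
    0  0  0  0  0  0  0  0
  e 0  0  0  0  1  1  1  1
  a 0  0  0  0  1  1  1  1
  a 0  0  0  0  1  1  1  1
  a 0  0  0  0  1  1  1  1
  b 0  0  0  1  1  1  1  1
  c 0  0  1  1  1  1  2  2
LCS: 'ec'
LCS length = 2

2


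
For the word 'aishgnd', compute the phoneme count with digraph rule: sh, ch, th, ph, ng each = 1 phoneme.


Parsing 'aishgnd' greedily, digraphs first:
  'a' -> vowel phoneme (phonemes so far: 1)
  'i' -> vowel phoneme (phonemes so far: 2)
  'sh' -> digraph (1 consonant phoneme) (phonemes so far: 3)
  'g' -> consonant phoneme (phonemes so far: 4)
  'n' -> consonant phoneme (phonemes so far: 5)
  'd' -> consonant phoneme (phonemes so far: 6)
Total phonemes: 6

6


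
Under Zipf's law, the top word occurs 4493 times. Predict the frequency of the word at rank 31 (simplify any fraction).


Zipf's law: freq(rank) = f1 / rank
f1 = 4493, rank = 31
freq = 4493 / 31
GCD(4493, 31) = 1
Simplified: 4493/31

4493/31


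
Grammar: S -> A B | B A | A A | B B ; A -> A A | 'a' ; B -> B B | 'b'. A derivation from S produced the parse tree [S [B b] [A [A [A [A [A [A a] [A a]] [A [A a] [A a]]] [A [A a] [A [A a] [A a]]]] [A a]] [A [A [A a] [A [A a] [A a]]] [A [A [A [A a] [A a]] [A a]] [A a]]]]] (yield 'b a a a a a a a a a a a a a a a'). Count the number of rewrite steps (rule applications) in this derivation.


Every bracketed nonterminal node [X ...] in the tree is produced by exactly one rule application.
Reading the tree off as a leftmost derivation:
  Step 1: S  =>  B A   (applied S -> B A)
  Step 2: B A  =>  b A   (applied B -> b)
  Step 3: b A  =>  b A A   (applied A -> A A)
  Step 4: b A A  =>  b A A A   (applied A -> A A)
  Step 5: b A A A  =>  b A A A A   (applied A -> A A)
  Step 6: b A A A A  =>  b A A A A A   (applied A -> A A)
  Step 7: b A A A A A  =>  b A A A A A A   (applied A -> A A)
  Step 8: b A A A A A A  =>  b a A A A A A   (applied A -> a)
  Step 9: b a A A A A A  =>  b a a A A A A   (applied A -> a)
  Step 10: b a a A A A A  =>  b a a A A A A A   (applied A -> A A)
  Step 11: b a a A A A A A  =>  b a a a A A A A   (applied A -> a)
  Step 12: b a a a A A A A  =>  b a a a a A A A   (applied A -> a)
  Step 13: b a a a a A A A  =>  b a a a a A A A A   (applied A -> A A)
  Step 14: b a a a a A A A A  =>  b a a a a a A A A   (applied A -> a)
  Step 15: b a a a a a A A A  =>  b a a a a a A A A A   (applied A -> A A)
  Step 16: b a a a a a A A A A  =>  b a a a a a a A A A   (applied A -> a)
  Step 17: b a a a a a a A A A  =>  b a a a a a a a A A   (applied A -> a)
  Step 18: b a a a a a a a A A  =>  b a a a a a a a a A   (applied A -> a)
  Step 19: b a a a a a a a a A  =>  b a a a a a a a a A A   (applied A -> A A)
  Step 20: b a a a a a a a a A A  =>  b a a a a a a a a A A A   (applied A -> A A)
  Step 21: b a a a a a a a a A A A  =>  b a a a a a a a a a A A   (applied A -> a)
  Step 22: b a a a a a a a a a A A  =>  b a a a a a a a a a A A A   (applied A -> A A)
  Step 23: b a a a a a a a a a A A A  =>  b a a a a a a a a a a A A   (applied A -> a)
  Step 24: b a a a a a a a a a a A A  =>  b a a a a a a a a a a a A   (applied A -> a)
  Step 25: b a a a a a a a a a a a A  =>  b a a a a a a a a a a a A A   (applied A -> A A)
  Step 26: b a a a a a a a a a a a A A  =>  b a a a a a a a a a a a A A A   (applied A -> A A)
  Step 27: b a a a a a a a a a a a A A A  =>  b a a a a a a a a a a a A A A A   (applied A -> A A)
  Step 28: b a a a a a a a a a a a A A A A  =>  b a a a a a a a a a a a a A A A   (applied A -> a)
  Step 29: b a a a a a a a a a a a a A A A  =>  b a a a a a a a a a a a a a A A   (applied A -> a)
  Step 30: b a a a a a a a a a a a a a A A  =>  b a a a a a a a a a a a a a a A   (applied A -> a)
  Step 31: b a a a a a a a a a a a a a a A  =>  b a a a a a a a a a a a a a a a   (applied A -> a)
Final yield: b a a a a a a a a a a a a a a a
Total rewrite steps: 31

31


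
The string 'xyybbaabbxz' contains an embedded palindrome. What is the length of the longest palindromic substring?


Scanning 'xyybbaabbxz' for palindromic substrings.
Substring at positions 3-8: 'bbaabb'.
Check: reverse('bbaabb') = 'bbaabb' -> palindrome confirmed.
Neighbouring characters ('y' / 'x') break symmetry, so it cannot extend further.
No longer palindromic substring exists; longest length = 6

6


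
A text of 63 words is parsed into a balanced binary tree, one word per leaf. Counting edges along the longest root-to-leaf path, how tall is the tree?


In a balanced binary tree with n leaves the deepest leaf is ceil(log2(n)) edges below the root.
log2(63) = 5.9773
ceil(5.9773) = 6
height (edges) = 6

6


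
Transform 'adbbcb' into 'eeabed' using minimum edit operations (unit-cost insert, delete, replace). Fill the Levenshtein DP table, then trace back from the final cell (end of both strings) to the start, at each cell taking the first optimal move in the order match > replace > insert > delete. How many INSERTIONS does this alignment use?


Edit distance = 5. Backtracking from cell (6, 6) with preference match > replace > insert > delete,
then listing the resulting alignment 'adbbcb' -> 'eeabed' left to right:
  Step 1: replace a->e
  Step 2: replace d->e
  Step 3: replace b->a
  Step 4: keep 'b'
  Step 5: replace c->e
  Step 6: replace b->d
Total insertions: 0

0


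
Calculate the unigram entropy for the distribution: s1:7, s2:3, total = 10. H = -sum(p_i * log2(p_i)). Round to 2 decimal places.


Computing entropy H = -sum(p_i * log2(p_i)):
  s1: p = 7/10 = 0.7000, -p*log2(p) = 0.3602
  s2: p = 3/10 = 0.3000, -p*log2(p) = 0.5211
H = sum of terms = 0.8813
Rounded to 2 decimals: 0.88

0.88


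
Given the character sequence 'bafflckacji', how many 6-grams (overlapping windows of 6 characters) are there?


String 'bafflckacji' has length L = 11.
Number of overlapping n-grams = L - n + 1
Substituting: 11 - 6 + 1 = 6

6


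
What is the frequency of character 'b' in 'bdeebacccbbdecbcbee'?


Scanning 'bdeebacccbbdecbcbee' for 'b':
  Position 0: 'b' -> MATCH (count: 1)
  Position 4: 'b' -> MATCH (count: 2)
  Position 9: 'b' -> MATCH (count: 3)
  Position 10: 'b' -> MATCH (count: 4)
  Position 14: 'b' -> MATCH (count: 5)
  Position 16: 'b' -> MATCH (count: 6)
Total occurrences of 'b': 6

6


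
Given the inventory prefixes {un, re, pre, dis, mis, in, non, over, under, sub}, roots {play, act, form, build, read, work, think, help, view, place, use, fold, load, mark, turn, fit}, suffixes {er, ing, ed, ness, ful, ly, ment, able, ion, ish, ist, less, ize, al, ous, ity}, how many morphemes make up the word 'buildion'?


Segmenting 'buildion' against the inventory:
  'build' -> root (morpheme 1)
  'ion' -> suffix (morpheme 2)
Total morphemes: 2

2


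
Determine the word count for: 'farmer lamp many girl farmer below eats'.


Counting words by splitting on spaces:
  Word 1: 'farmer'
  Word 2: 'lamp'
  Word 3: 'many'
  Word 4: 'girl'
  Word 5: 'farmer'
  Word 6: 'below'
  Word 7: 'eats'
Total words: 7

7


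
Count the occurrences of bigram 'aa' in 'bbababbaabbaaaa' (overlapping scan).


Scanning 'bbababbaabbaaaa' for bigram 'aa':
  Position 0: 'bb' -> no
  Position 1: 'ba' -> no
  Position 2: 'ab' -> no
  Position 3: 'ba' -> no
  Position 4: 'ab' -> no
  Position 5: 'bb' -> no
  Position 6: 'ba' -> no
  Position 7: 'aa' -> MATCH
  Position 8: 'ab' -> no
  Position 9: 'bb' -> no
  Position 10: 'ba' -> no
  Position 11: 'aa' -> MATCH
  Position 12: 'aa' -> MATCH
  Position 13: 'aa' -> MATCH
Total matches: 4

4


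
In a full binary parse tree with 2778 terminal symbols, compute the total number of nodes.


Leaf nodes (terminals): 2778
Internal nodes = n - 1 = 2778 - 1 = 2777
Total = leaves + internal = 2778 + 2777 = 5555

5555


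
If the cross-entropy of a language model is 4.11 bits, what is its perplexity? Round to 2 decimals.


Perplexity formula: PP = 2^H
H = 4.11
PP = 2^4.11
Decompose: 2^4.11 = 2^4 * 2^0.11
2^4 = 16, 2^0.11 ~ 1.0792282
PP ~ 16 * 1.0792282 = 17.2676512
Rounded to 2 decimals: 17.27

17.27


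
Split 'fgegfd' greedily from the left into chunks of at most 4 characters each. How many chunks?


'fgegfd' has 6 characters.
Chunking with max size 4:
  Chunk 1: 'fgeg' (positions 0-3)
  Chunk 2: 'fd' (positions 4-5)
Total chunks: ceil(6 / 4) = 2

2


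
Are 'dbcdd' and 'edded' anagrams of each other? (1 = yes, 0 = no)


Sort characters of 'dbcdd': 'bcddd'
Sort characters of 'edded': 'dddee'
Sorted forms differ -> they are NOT anagrams
Result: 0

0


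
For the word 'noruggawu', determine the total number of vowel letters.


Scanning each character of 'noruggawu':
  Position 1: 'n' -> consonant (running count: 0)
  Position 2: 'o' -> vowel (running count: 1)
  Position 3: 'r' -> consonant (running count: 1)
  Position 4: 'u' -> vowel (running count: 2)
  Position 5: 'g' -> consonant (running count: 2)
  Position 6: 'g' -> consonant (running count: 2)
  Position 7: 'a' -> vowel (running count: 3)
  Position 8: 'w' -> consonant (running count: 3)
  Position 9: 'u' -> vowel (running count: 4)
Total vowels: 4

4


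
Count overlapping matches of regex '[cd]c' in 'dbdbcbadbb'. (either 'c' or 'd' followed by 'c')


Pattern: [cd]c means either 'c' or 'd' followed by 'c'.
Scanning 'dbdbcbadbb' position-by-position:
  Pos 0: window 'db' -> no
  Pos 1: window 'bd' -> no
  Pos 2: window 'db' -> no
  Pos 3: window 'bc' -> no
  Pos 4: window 'cb' -> no
  Pos 5: window 'ba' -> no
  Pos 6: window 'ad' -> no
  Pos 7: window 'db' -> no
  Pos 8: window 'bb' -> no
  Pos 9: window 'b' -> no
Total matches: 0

0


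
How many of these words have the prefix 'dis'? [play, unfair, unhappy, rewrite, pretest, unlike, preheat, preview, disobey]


Checking each word for prefix 'dis':
  'play' -> no (count: 0)
  'unfair' -> no (count: 0)
  'unhappy' -> no (count: 0)
  'rewrite' -> no (count: 0)
  'pretest' -> no (count: 0)
  'unlike' -> no (count: 0)
  'preheat' -> no (count: 0)
  'preview' -> no (count: 0)
  'disobey' -> YES, starts with 'dis' (count: 1)
Total with prefix 'dis': 1

1


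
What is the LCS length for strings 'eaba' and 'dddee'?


DP table for LCS of 'eaba' and 'dddee':
       d  d  d  e  e
    0  0  0  0  0  0
  e 0  0  0  0  1  1
  a 0  0  0  0  1  1
  b 0  0  0  0  1  1
  a 0  0  0  0  1  1
LCS: 'e'
LCS length = 1

1


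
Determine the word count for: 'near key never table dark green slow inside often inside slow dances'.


Counting words by splitting on spaces:
  Word 1: 'near'
  Word 2: 'key'
  Word 3: 'never'
  Word 4: 'table'
  Word 5: 'dark'
  Word 6: 'green'
  Word 7: 'slow'
  Word 8: 'inside'
  Word 9: 'often'
  Word 10: 'inside'
  Word 11: 'slow'
  Word 12: 'dances'
Total words: 12

12


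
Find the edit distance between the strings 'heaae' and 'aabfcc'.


Building DP table for s1='heaae' (len 5) and s2='aabfcc' (len 6):
       a  a  b  f  c  c
    0  1  2  3  4  5  6
  h 1  1  2  3  4  5  6
  e 2  2  2  3  4  5  6
  a 3  2  2  3  4  5  6
  a 4  3  2  3  4  5  6
  e 5  4  3  3  4  5  6
Edit distance = dp[5][6] = 6

6


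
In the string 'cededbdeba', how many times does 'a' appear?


Scanning 'cededbdeba' for 'a':
  Position 9: 'a' -> MATCH (count: 1)
Total occurrences of 'a': 1

1


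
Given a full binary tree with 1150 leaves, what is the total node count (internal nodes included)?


Leaf nodes (terminals): 1150
Internal nodes = n - 1 = 1150 - 1 = 1149
Total = leaves + internal = 1150 + 1149 = 2299

2299


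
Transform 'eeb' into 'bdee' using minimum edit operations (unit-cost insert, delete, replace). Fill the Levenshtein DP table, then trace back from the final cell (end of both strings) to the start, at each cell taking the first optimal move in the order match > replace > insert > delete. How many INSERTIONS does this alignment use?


Edit distance = 3. Backtracking from cell (3, 4) with preference match > replace > insert > delete,
then listing the resulting alignment 'eeb' -> 'bdee' left to right:
  Step 1: insert 'b' [insertion #1]
  Step 2: replace e->d
  Step 3: keep 'e'
  Step 4: replace b->e
Total insertions: 1

1


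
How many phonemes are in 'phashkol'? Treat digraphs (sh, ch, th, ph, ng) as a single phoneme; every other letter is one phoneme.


Parsing 'phashkol' greedily, digraphs first:
  'ph' -> digraph (1 consonant phoneme) (phonemes so far: 1)
  'a' -> vowel phoneme (phonemes so far: 2)
  'sh' -> digraph (1 consonant phoneme) (phonemes so far: 3)
  'k' -> consonant phoneme (phonemes so far: 4)
  'o' -> vowel phoneme (phonemes so far: 5)
  'l' -> consonant phoneme (phonemes so far: 6)
Total phonemes: 6

6


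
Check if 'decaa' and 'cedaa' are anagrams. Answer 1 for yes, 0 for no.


Sort characters of 'decaa': 'aacde'
Sort characters of 'cedaa': 'aacde'
Sorted forms match -> they ARE anagrams
Result: 1

1


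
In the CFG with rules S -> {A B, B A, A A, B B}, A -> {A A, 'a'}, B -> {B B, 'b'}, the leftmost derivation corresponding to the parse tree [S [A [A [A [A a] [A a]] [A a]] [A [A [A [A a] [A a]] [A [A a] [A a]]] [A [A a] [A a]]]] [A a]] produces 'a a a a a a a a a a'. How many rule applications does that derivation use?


Every bracketed nonterminal node [X ...] in the tree is produced by exactly one rule application.
Reading the tree off as a leftmost derivation:
  Step 1: S  =>  A A   (applied S -> A A)
  Step 2: A A  =>  A A A   (applied A -> A A)
  Step 3: A A A  =>  A A A A   (applied A -> A A)
  Step 4: A A A A  =>  A A A A A   (applied A -> A A)
  Step 5: A A A A A  =>  a A A A A   (applied A -> a)
  Step 6: a A A A A  =>  a a A A A   (applied A -> a)
  Step 7: a a A A A  =>  a a a A A   (applied A -> a)
  Step 8: a a a A A  =>  a a a A A A   (applied A -> A A)
  Step 9: a a a A A A  =>  a a a A A A A   (applied A -> A A)
  Step 10: a a a A A A A  =>  a a a A A A A A   (applied A -> A A)
  Step 11: a a a A A A A A  =>  a a a a A A A A   (applied A -> a)
  Step 12: a a a a A A A A  =>  a a a a a A A A   (applied A -> a)
  Step 13: a a a a a A A A  =>  a a a a a A A A A   (applied A -> A A)
  Step 14: a a a a a A A A A  =>  a a a a a a A A A   (applied A -> a)
  Step 15: a a a a a a A A A  =>  a a a a a a a A A   (applied A -> a)
  Step 16: a a a a a a a A A  =>  a a a a a a a A A A   (applied A -> A A)
  Step 17: a a a a a a a A A A  =>  a a a a a a a a A A   (applied A -> a)
  Step 18: a a a a a a a a A A  =>  a a a a a a a a a A   (applied A -> a)
  Step 19: a a a a a a a a a A  =>  a a a a a a a a a a   (applied A -> a)
Final yield: a a a a a a a a a a
Total rewrite steps: 19

19


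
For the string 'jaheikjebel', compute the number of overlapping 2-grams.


String 'jaheikjebel' has length L = 11.
Number of overlapping n-grams = L - n + 1
Substituting: 11 - 2 + 1 = 10

10


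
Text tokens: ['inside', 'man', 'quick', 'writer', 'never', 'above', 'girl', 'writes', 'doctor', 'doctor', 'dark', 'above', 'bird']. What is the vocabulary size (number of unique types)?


Listing all tokens and tracking unique types:
  Token 1: 'inside' -> NEW (unique so far: 1)
  Token 2: 'man' -> NEW (unique so far: 2)
  Token 3: 'quick' -> NEW (unique so far: 3)
  Token 4: 'writer' -> NEW (unique so far: 4)
  Token 5: 'never' -> NEW (unique so far: 5)
  Token 6: 'above' -> NEW (unique so far: 6)
  Token 7: 'girl' -> NEW (unique so far: 7)
  Token 8: 'writes' -> NEW (unique so far: 8)
  Token 9: 'doctor' -> NEW (unique so far: 9)
  Token 10: 'doctor' -> duplicate (unique so far: 9)
  Token 11: 'dark' -> NEW (unique so far: 10)
  Token 12: 'above' -> duplicate (unique so far: 10)
  Token 13: 'bird' -> NEW (unique so far: 11)
Unique types: ('above', 'bird', 'dark', 'doctor', 'girl', 'inside', 'man', 'never', 'quick', 'writer', 'writes')
Vocabulary size: 11

11


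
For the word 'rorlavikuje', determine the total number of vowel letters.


Scanning each character of 'rorlavikuje':
  Position 1: 'r' -> consonant (running count: 0)
  Position 2: 'o' -> vowel (running count: 1)
  Position 3: 'r' -> consonant (running count: 1)
  Position 4: 'l' -> consonant (running count: 1)
  Position 5: 'a' -> vowel (running count: 2)
  Position 6: 'v' -> consonant (running count: 2)
  Position 7: 'i' -> vowel (running count: 3)
  Position 8: 'k' -> consonant (running count: 3)
  Position 9: 'u' -> vowel (running count: 4)
  Position 10: 'j' -> consonant (running count: 4)
  Position 11: 'e' -> vowel (running count: 5)
Total vowels: 5

5
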